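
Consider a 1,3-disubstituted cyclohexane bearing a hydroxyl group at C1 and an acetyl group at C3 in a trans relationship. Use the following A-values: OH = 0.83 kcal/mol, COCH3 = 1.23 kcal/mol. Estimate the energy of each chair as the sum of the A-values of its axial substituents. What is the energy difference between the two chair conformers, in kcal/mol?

C1 and C3 have the same parity, so for the trans isomer the two substituents are one axial and one equatorial in each chair.
Chair I (hydroxyl axial, acetyl equatorial): E = 0.83 kcal/mol.
Chair II (hydroxyl equatorial, acetyl axial): E = 1.23 kcal/mol.
ΔE = 1.23 − 0.83 = 0.40 kcal/mol; chair I is more stable.

0.40 kcal/mol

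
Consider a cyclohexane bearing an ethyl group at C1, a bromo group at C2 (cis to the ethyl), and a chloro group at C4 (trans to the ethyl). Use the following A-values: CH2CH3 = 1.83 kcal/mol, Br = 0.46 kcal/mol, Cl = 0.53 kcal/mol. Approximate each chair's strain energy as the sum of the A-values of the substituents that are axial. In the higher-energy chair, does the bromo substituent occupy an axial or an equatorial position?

equatorial

Chair I (ethyl axial, bromo equatorial, chloro axial): E = 2.36 kcal/mol.
Chair II (ethyl equatorial, bromo axial, chloro equatorial): E = 0.46 kcal/mol.
Chair I is the less stable (higher-energy) conformer, and in that chair the bromo group is equatorial.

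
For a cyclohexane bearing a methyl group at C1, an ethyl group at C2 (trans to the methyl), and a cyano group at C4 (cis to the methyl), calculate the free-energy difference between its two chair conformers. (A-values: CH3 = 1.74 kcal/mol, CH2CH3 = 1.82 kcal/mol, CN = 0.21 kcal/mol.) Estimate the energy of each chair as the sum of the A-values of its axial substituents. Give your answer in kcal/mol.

Chair I (methyl axial, ethyl axial, cyano equatorial): E = 3.56 kcal/mol.
Chair II (methyl equatorial, ethyl equatorial, cyano axial): E = 0.21 kcal/mol.
ΔE = 3.56 − 0.21 = 3.35 kcal/mol; chair II is more stable.

3.35 kcal/mol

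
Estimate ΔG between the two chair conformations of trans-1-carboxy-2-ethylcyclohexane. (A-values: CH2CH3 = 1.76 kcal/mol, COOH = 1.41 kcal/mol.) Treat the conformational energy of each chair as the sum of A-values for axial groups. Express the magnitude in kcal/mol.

3.17 kcal/mol

C1 and C2 have opposite parity, so for the trans isomer the two substituents are e,e in one chair and a,a in the other.
Chair I (ethyl axial, carboxyl axial): E = 3.17 kcal/mol.
Chair II (ethyl equatorial, carboxyl equatorial): E = 0.00 kcal/mol.
ΔE = 3.17 − 0.00 = 3.17 kcal/mol; chair II is more stable.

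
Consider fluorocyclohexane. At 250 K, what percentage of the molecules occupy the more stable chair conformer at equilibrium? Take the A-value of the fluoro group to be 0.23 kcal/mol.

One chair has the fluoro group axial (E = 0.23 kcal/mol) and the other has it equatorial (E = 0).
ΔG = 0.23 kcal/mol between the two chairs.
K = exp(ΔG/RT) with R = 1.987×10⁻³ kcal mol⁻¹ K⁻¹ and T = 250 K gives K ≈ 1.59.
Fraction in the lower-energy chair = K/(K+1) = 61.4%.

61.4%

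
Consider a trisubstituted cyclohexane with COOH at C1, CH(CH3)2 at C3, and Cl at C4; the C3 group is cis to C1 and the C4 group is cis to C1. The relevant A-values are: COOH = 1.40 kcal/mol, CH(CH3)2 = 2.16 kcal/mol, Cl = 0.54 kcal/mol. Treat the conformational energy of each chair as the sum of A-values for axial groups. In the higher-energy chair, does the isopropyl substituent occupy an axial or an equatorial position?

axial

Chair I (carboxyl axial, isopropyl axial, chloro equatorial): E = 3.56 kcal/mol.
Chair II (carboxyl equatorial, isopropyl equatorial, chloro axial): E = 0.54 kcal/mol.
Chair I is the less stable (higher-energy) conformer, and in that chair the isopropyl group is axial.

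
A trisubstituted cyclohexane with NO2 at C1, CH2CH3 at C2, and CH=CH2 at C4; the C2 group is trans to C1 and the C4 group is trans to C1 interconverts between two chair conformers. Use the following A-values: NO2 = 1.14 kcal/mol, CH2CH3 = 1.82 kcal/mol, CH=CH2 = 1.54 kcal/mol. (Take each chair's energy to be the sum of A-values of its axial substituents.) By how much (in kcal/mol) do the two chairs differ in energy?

Chair I (nitro axial, ethyl axial, vinyl axial): E = 4.50 kcal/mol.
Chair II (nitro equatorial, ethyl equatorial, vinyl equatorial): E = 0.00 kcal/mol.
ΔE = 4.50 − 0.00 = 4.50 kcal/mol; chair II is more stable.

4.50 kcal/mol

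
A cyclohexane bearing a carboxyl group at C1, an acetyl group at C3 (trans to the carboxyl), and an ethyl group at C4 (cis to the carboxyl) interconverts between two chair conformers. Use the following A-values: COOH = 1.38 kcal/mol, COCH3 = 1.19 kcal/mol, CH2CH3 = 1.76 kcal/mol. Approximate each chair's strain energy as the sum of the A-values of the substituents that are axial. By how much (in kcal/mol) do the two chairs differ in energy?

Chair I (carboxyl axial, acetyl equatorial, ethyl equatorial): E = 1.38 kcal/mol.
Chair II (carboxyl equatorial, acetyl axial, ethyl axial): E = 2.95 kcal/mol.
ΔE = 2.95 − 1.38 = 1.57 kcal/mol; chair I is more stable.

1.57 kcal/mol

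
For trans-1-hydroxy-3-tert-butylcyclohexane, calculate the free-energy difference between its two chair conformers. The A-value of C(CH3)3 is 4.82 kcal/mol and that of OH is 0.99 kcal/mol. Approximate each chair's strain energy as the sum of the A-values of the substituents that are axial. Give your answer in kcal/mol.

3.83 kcal/mol

C1 and C3 have the same parity, so for the trans isomer the two substituents are one axial and one equatorial in each chair.
Chair I (tert-butyl axial, hydroxyl equatorial): E = 4.82 kcal/mol.
Chair II (tert-butyl equatorial, hydroxyl axial): E = 0.99 kcal/mol.
ΔE = 4.82 − 0.99 = 3.83 kcal/mol; chair II is more stable.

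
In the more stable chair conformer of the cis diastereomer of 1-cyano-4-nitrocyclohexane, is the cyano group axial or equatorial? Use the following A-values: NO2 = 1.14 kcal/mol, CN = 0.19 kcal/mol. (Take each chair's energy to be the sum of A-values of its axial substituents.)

C1 and C4 have opposite parity, so for the cis isomer the two substituents are one axial and one equatorial in each chair.
Chair I (nitro axial, cyano equatorial): E = 1.14 kcal/mol.
Chair II (nitro equatorial, cyano axial): E = 0.19 kcal/mol.
Chair II is the more stable (lower-energy) conformer, and in that chair the cyano group is axial.

axial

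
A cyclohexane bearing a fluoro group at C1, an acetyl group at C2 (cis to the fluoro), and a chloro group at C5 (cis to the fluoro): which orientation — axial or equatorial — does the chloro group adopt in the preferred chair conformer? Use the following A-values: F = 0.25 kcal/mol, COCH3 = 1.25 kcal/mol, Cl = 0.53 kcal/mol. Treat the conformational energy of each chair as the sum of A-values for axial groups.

axial

Chair I (fluoro axial, acetyl equatorial, chloro axial): E = 0.78 kcal/mol.
Chair II (fluoro equatorial, acetyl axial, chloro equatorial): E = 1.25 kcal/mol.
Chair I is the more stable (lower-energy) conformer, and in that chair the chloro group is axial.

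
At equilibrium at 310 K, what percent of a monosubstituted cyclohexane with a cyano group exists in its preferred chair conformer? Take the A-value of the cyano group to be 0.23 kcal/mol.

One chair has the cyano group axial (E = 0.23 kcal/mol) and the other has it equatorial (E = 0).
ΔG = 0.23 kcal/mol between the two chairs.
K = exp(ΔG/RT) with R = 1.987×10⁻³ kcal mol⁻¹ K⁻¹ and T = 310 K gives K ≈ 1.45.
Fraction in the lower-energy chair = K/(K+1) = 59.2%.

59.2%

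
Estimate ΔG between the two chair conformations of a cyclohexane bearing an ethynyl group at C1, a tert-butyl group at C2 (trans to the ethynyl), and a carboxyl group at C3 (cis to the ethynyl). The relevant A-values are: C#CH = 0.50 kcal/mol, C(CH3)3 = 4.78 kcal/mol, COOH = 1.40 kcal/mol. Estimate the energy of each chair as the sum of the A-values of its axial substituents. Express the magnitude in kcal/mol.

6.68 kcal/mol

Chair I (ethynyl axial, tert-butyl axial, carboxyl axial): E = 6.68 kcal/mol.
Chair II (ethynyl equatorial, tert-butyl equatorial, carboxyl equatorial): E = 0.00 kcal/mol.
ΔE = 6.68 − 0.00 = 6.68 kcal/mol; chair II is more stable.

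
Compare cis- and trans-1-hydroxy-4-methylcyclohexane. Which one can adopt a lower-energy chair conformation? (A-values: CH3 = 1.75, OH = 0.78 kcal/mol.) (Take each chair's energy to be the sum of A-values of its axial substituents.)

At 1,4 positions (parity opposite): cis → (a,e or e,a); trans → (e,e or a,a).
Best chair for cis: E = 0.78 kcal/mol; best chair for trans: E = 0.00 kcal/mol.
The trans isomer is lower by 0.78 kcal/mol.

trans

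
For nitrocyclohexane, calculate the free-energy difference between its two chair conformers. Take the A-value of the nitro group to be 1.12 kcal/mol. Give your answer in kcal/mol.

A monosubstituted cyclohexane has one chair with the nitro group axial (E = A = 1.12 kcal/mol) and one with it equatorial (E = 0).
ΔE = 1.12 − 0 = 1.12 kcal/mol.

1.12 kcal/mol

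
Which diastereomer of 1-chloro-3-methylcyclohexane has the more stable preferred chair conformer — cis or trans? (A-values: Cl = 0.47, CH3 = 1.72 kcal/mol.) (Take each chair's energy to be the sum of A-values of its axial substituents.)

At 1,3 positions (parity same): cis → (e,e or a,a); trans → (a,e or e,a).
Best chair for cis: E = 0.00 kcal/mol; best chair for trans: E = 0.47 kcal/mol.
The cis isomer is lower by 0.47 kcal/mol.

cis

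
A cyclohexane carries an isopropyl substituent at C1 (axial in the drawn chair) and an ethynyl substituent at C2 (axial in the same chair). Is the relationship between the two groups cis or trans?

C1 and C2 have opposite parity, so their axial bonds point in opposite directions.
With opposite-parity carbons, two substituents on the same face are one axial and one equatorial; opposite faces give both axial or both equatorial.
Here the groups are axial/axial → opposite face → trans.

trans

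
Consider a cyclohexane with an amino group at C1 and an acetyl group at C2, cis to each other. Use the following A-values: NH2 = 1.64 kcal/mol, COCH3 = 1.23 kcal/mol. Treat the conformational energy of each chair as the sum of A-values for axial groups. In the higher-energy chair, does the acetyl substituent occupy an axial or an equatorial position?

equatorial

C1 and C2 have opposite parity, so for the cis isomer the two substituents are one axial and one equatorial in each chair.
Chair I (amino axial, acetyl equatorial): E = 1.64 kcal/mol.
Chair II (amino equatorial, acetyl axial): E = 1.23 kcal/mol.
Chair I is the less stable (higher-energy) conformer, and in that chair the acetyl group is equatorial.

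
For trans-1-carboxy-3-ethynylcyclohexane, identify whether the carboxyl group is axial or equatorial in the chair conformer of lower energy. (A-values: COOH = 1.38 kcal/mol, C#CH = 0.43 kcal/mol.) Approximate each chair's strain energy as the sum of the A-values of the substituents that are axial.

equatorial

C1 and C3 have the same parity, so for the trans isomer the two substituents are one axial and one equatorial in each chair.
Chair I (carboxyl axial, ethynyl equatorial): E = 1.38 kcal/mol.
Chair II (carboxyl equatorial, ethynyl axial): E = 0.43 kcal/mol.
Chair II is the more stable (lower-energy) conformer, and in that chair the carboxyl group is equatorial.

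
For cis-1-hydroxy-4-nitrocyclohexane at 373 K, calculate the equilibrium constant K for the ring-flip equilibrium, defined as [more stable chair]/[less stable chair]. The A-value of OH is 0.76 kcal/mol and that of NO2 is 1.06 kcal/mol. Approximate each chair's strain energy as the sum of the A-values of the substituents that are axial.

C1 and C4 have opposite parity, so for the cis isomer the two substituents are one axial and one equatorial in each chair.
Chair I (hydroxyl axial, nitro equatorial): E = 0.76 kcal/mol; chair II (hydroxyl equatorial, nitro axial): E = 1.06 kcal/mol.
ΔG = 0.30 kcal/mol between the two chairs.
K = exp(ΔG/RT) with R = 1.987×10⁻³ kcal mol⁻¹ K⁻¹ and T = 373 K gives K ≈ 1.5.

K ≈ 1.50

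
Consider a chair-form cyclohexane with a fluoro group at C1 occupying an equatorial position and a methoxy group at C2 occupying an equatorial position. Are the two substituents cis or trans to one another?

trans

C1 and C2 have opposite parity, so their axial bonds point in opposite directions.
With opposite-parity carbons, two substituents on the same face are one axial and one equatorial; opposite faces give both axial or both equatorial.
Here the groups are equatorial/equatorial → opposite face → trans.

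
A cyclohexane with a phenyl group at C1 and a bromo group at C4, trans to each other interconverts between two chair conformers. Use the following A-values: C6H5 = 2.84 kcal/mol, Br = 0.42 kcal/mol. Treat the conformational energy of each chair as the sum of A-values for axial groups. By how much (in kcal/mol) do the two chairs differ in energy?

3.26 kcal/mol

C1 and C4 have opposite parity, so for the trans isomer the two substituents are e,e in one chair and a,a in the other.
Chair I (phenyl axial, bromo axial): E = 3.26 kcal/mol.
Chair II (phenyl equatorial, bromo equatorial): E = 0.00 kcal/mol.
ΔE = 3.26 − 0.00 = 3.26 kcal/mol; chair II is more stable.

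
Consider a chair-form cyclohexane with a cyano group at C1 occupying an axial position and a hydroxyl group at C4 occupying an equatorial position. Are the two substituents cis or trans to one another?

C1 and C4 have opposite parity, so their axial bonds point in opposite directions.
With opposite-parity carbons, two substituents on the same face are one axial and one equatorial; opposite faces give both axial or both equatorial.
Here the groups are axial/equatorial → same face → cis.

cis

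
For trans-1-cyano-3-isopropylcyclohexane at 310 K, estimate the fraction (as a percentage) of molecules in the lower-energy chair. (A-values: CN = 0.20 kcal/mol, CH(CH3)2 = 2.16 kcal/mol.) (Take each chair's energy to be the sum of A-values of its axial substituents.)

C1 and C3 have the same parity, so for the trans isomer the two substituents are one axial and one equatorial in each chair.
Chair I (cyano axial, isopropyl equatorial): E = 0.20 kcal/mol; chair II (cyano equatorial, isopropyl axial): E = 2.16 kcal/mol.
ΔG = 1.96 kcal/mol between the two chairs.
K = exp(ΔG/RT) with R = 1.987×10⁻³ kcal mol⁻¹ K⁻¹ and T = 310 K gives K ≈ 24.1.
Fraction in the lower-energy chair = K/(K+1) = 96.0%.

96.0%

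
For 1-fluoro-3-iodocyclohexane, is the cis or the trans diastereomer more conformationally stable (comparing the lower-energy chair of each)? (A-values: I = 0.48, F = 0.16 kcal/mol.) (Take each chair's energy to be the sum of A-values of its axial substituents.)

cis

At 1,3 positions (parity same): cis → (e,e or a,a); trans → (a,e or e,a).
Best chair for cis: E = 0.00 kcal/mol; best chair for trans: E = 0.16 kcal/mol.
The cis isomer is lower by 0.16 kcal/mol.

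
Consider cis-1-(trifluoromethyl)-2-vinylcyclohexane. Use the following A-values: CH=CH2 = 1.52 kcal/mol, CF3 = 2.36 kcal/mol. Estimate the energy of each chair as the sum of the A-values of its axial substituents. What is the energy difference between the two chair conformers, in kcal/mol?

0.84 kcal/mol

C1 and C2 have opposite parity, so for the cis isomer the two substituents are one axial and one equatorial in each chair.
Chair I (vinyl axial, trifluoromethyl equatorial): E = 1.52 kcal/mol.
Chair II (vinyl equatorial, trifluoromethyl axial): E = 2.36 kcal/mol.
ΔE = 2.36 − 1.52 = 0.84 kcal/mol; chair I is more stable.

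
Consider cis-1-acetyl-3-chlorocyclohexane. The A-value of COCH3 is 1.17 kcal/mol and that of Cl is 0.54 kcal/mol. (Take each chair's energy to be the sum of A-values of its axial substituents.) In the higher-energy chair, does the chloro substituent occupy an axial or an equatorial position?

C1 and C3 have the same parity, so for the cis isomer the two substituents are e,e in one chair and a,a in the other.
Chair I (acetyl axial, chloro axial): E = 1.71 kcal/mol.
Chair II (acetyl equatorial, chloro equatorial): E = 0.00 kcal/mol.
Chair I is the less stable (higher-energy) conformer, and in that chair the chloro group is axial.

axial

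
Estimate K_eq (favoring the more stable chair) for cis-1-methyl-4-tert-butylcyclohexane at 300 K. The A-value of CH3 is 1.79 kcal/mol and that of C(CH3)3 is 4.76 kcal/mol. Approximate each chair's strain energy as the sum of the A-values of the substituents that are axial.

K ≈ 146

C1 and C4 have opposite parity, so for the cis isomer the two substituents are one axial and one equatorial in each chair.
Chair I (methyl axial, tert-butyl equatorial): E = 1.79 kcal/mol; chair II (methyl equatorial, tert-butyl axial): E = 4.76 kcal/mol.
ΔG = 2.97 kcal/mol between the two chairs.
K = exp(ΔG/RT) with R = 1.987×10⁻³ kcal mol⁻¹ K⁻¹ and T = 300 K gives K ≈ 146.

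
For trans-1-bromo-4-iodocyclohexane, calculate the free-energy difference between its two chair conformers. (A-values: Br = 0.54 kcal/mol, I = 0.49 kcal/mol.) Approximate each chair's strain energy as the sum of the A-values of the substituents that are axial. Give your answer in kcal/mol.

C1 and C4 have opposite parity, so for the trans isomer the two substituents are e,e in one chair and a,a in the other.
Chair I (bromo axial, iodo axial): E = 1.03 kcal/mol.
Chair II (bromo equatorial, iodo equatorial): E = 0.00 kcal/mol.
ΔE = 1.03 − 0.00 = 1.03 kcal/mol; chair II is more stable.

1.03 kcal/mol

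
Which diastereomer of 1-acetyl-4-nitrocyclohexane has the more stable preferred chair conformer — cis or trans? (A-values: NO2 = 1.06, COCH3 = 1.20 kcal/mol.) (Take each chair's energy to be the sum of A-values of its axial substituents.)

trans

At 1,4 positions (parity opposite): cis → (a,e or e,a); trans → (e,e or a,a).
Best chair for cis: E = 1.06 kcal/mol; best chair for trans: E = 0.00 kcal/mol.
The trans isomer is lower by 1.06 kcal/mol.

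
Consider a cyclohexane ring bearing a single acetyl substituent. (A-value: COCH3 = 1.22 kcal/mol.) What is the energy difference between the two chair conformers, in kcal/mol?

1.22 kcal/mol

A monosubstituted cyclohexane has one chair with the acetyl group axial (E = A = 1.22 kcal/mol) and one with it equatorial (E = 0).
ΔE = 1.22 − 0 = 1.22 kcal/mol.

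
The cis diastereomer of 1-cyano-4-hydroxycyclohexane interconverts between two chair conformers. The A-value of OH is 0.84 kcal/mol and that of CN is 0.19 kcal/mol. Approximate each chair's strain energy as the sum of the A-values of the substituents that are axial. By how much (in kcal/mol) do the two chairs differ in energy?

0.65 kcal/mol

C1 and C4 have opposite parity, so for the cis isomer the two substituents are one axial and one equatorial in each chair.
Chair I (hydroxyl axial, cyano equatorial): E = 0.84 kcal/mol.
Chair II (hydroxyl equatorial, cyano axial): E = 0.19 kcal/mol.
ΔE = 0.84 − 0.19 = 0.65 kcal/mol; chair II is more stable.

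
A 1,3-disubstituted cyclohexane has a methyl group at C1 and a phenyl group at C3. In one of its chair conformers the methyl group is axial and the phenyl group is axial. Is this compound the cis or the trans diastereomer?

cis

C1 and C3 have the same parity, so their axial bonds point in the same direction.
With same-parity carbons, two substituents on the same face are both axial or both equatorial; opposite faces give one of each.
Here the groups are axial/axial → same face → cis.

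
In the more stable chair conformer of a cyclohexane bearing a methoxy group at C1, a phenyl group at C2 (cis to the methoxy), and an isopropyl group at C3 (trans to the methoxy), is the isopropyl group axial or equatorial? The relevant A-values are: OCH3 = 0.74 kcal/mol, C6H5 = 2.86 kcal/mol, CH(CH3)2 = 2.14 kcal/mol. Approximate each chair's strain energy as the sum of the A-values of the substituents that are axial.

equatorial

Chair I (methoxy axial, phenyl equatorial, isopropyl equatorial): E = 0.74 kcal/mol.
Chair II (methoxy equatorial, phenyl axial, isopropyl axial): E = 5.00 kcal/mol.
Chair I is the more stable (lower-energy) conformer, and in that chair the isopropyl group is equatorial.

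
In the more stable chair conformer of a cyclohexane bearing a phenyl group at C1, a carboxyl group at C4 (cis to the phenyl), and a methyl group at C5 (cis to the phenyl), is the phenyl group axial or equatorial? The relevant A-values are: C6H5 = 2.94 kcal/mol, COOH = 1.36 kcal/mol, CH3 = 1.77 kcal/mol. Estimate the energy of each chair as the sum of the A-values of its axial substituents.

equatorial

Chair I (phenyl axial, carboxyl equatorial, methyl axial): E = 4.71 kcal/mol.
Chair II (phenyl equatorial, carboxyl axial, methyl equatorial): E = 1.36 kcal/mol.
Chair II is the more stable (lower-energy) conformer, and in that chair the phenyl group is equatorial.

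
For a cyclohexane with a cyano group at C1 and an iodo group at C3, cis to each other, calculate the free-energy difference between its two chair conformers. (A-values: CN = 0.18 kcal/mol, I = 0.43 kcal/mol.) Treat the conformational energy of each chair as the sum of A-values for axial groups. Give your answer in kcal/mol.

0.61 kcal/mol

C1 and C3 have the same parity, so for the cis isomer the two substituents are e,e in one chair and a,a in the other.
Chair I (cyano axial, iodo axial): E = 0.61 kcal/mol.
Chair II (cyano equatorial, iodo equatorial): E = 0.00 kcal/mol.
ΔE = 0.61 − 0.00 = 0.61 kcal/mol; chair II is more stable.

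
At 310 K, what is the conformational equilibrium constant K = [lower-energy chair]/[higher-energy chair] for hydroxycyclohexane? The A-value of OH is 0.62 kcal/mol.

K ≈ 2.74

One chair has the hydroxyl group axial (E = 0.62 kcal/mol) and the other has it equatorial (E = 0).
ΔG = 0.62 kcal/mol between the two chairs.
K = exp(ΔG/RT) with R = 1.987×10⁻³ kcal mol⁻¹ K⁻¹ and T = 310 K gives K ≈ 2.74.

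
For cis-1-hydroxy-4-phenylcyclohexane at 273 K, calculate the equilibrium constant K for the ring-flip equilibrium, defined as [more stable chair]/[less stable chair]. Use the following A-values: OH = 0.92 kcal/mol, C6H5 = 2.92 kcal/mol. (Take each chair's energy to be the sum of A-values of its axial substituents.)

K ≈ 39.9

C1 and C4 have opposite parity, so for the cis isomer the two substituents are one axial and one equatorial in each chair.
Chair I (hydroxyl axial, phenyl equatorial): E = 0.92 kcal/mol; chair II (hydroxyl equatorial, phenyl axial): E = 2.92 kcal/mol.
ΔG = 2.00 kcal/mol between the two chairs.
K = exp(ΔG/RT) with R = 1.987×10⁻³ kcal mol⁻¹ K⁻¹ and T = 273 K gives K ≈ 39.9.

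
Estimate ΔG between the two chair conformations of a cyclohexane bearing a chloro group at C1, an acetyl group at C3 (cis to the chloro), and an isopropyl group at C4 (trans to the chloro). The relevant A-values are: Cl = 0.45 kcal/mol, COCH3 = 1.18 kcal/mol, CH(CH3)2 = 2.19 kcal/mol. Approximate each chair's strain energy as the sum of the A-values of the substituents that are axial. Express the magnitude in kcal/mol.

3.82 kcal/mol

Chair I (chloro axial, acetyl axial, isopropyl axial): E = 3.82 kcal/mol.
Chair II (chloro equatorial, acetyl equatorial, isopropyl equatorial): E = 0.00 kcal/mol.
ΔE = 3.82 − 0.00 = 3.82 kcal/mol; chair II is more stable.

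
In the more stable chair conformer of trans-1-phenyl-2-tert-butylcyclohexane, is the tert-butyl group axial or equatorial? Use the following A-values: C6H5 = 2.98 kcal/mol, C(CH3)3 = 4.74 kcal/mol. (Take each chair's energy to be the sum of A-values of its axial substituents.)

C1 and C2 have opposite parity, so for the trans isomer the two substituents are e,e in one chair and a,a in the other.
Chair I (phenyl axial, tert-butyl axial): E = 7.72 kcal/mol.
Chair II (phenyl equatorial, tert-butyl equatorial): E = 0.00 kcal/mol.
Chair II is the more stable (lower-energy) conformer, and in that chair the tert-butyl group is equatorial.

equatorial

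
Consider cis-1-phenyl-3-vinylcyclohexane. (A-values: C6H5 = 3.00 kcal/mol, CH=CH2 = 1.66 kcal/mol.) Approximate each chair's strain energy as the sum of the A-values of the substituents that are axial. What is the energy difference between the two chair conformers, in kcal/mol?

C1 and C3 have the same parity, so for the cis isomer the two substituents are e,e in one chair and a,a in the other.
Chair I (phenyl axial, vinyl axial): E = 4.66 kcal/mol.
Chair II (phenyl equatorial, vinyl equatorial): E = 0.00 kcal/mol.
ΔE = 4.66 − 0.00 = 4.66 kcal/mol; chair II is more stable.

4.66 kcal/mol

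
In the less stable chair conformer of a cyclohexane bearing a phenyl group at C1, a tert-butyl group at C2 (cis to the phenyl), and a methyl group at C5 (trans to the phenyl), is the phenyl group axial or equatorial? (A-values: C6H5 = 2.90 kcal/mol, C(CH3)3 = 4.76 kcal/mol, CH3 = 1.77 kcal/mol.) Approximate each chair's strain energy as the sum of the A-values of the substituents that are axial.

Chair I (phenyl axial, tert-butyl equatorial, methyl equatorial): E = 2.90 kcal/mol.
Chair II (phenyl equatorial, tert-butyl axial, methyl axial): E = 6.53 kcal/mol.
Chair II is the less stable (higher-energy) conformer, and in that chair the phenyl group is equatorial.

equatorial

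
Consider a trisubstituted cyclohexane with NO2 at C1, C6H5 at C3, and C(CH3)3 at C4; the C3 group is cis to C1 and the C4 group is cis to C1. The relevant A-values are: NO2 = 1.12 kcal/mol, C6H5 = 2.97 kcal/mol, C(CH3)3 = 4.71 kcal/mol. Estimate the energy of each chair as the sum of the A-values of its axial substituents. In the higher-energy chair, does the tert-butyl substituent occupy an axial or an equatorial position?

Chair I (nitro axial, phenyl axial, tert-butyl equatorial): E = 4.09 kcal/mol.
Chair II (nitro equatorial, phenyl equatorial, tert-butyl axial): E = 4.71 kcal/mol.
Chair II is the less stable (higher-energy) conformer, and in that chair the tert-butyl group is axial.

axial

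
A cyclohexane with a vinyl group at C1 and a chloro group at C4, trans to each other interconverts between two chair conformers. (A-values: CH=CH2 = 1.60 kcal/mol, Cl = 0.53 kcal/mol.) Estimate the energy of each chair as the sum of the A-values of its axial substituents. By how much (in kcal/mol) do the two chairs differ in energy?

C1 and C4 have opposite parity, so for the trans isomer the two substituents are e,e in one chair and a,a in the other.
Chair I (vinyl axial, chloro axial): E = 2.13 kcal/mol.
Chair II (vinyl equatorial, chloro equatorial): E = 0.00 kcal/mol.
ΔE = 2.13 − 0.00 = 2.13 kcal/mol; chair II is more stable.

2.13 kcal/mol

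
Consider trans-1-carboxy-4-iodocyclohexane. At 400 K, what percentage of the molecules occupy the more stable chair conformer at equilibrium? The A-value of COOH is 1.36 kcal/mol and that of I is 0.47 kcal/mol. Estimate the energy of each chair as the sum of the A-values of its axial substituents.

90.9%

C1 and C4 have opposite parity, so for the trans isomer the two substituents are e,e in one chair and a,a in the other.
Chair I (carboxyl axial, iodo axial): E = 1.83 kcal/mol; chair II (carboxyl equatorial, iodo equatorial): E = 0.00 kcal/mol.
ΔG = 1.83 kcal/mol between the two chairs.
K = exp(ΔG/RT) with R = 1.987×10⁻³ kcal mol⁻¹ K⁻¹ and T = 400 K gives K ≈ 10.
Fraction in the lower-energy chair = K/(K+1) = 90.9%.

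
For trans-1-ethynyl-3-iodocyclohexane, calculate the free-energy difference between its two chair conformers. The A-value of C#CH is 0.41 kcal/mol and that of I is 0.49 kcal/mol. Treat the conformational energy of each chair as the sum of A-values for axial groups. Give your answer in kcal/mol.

0.08 kcal/mol

C1 and C3 have the same parity, so for the trans isomer the two substituents are one axial and one equatorial in each chair.
Chair I (ethynyl axial, iodo equatorial): E = 0.41 kcal/mol.
Chair II (ethynyl equatorial, iodo axial): E = 0.49 kcal/mol.
ΔE = 0.49 − 0.41 = 0.08 kcal/mol; chair I is more stable.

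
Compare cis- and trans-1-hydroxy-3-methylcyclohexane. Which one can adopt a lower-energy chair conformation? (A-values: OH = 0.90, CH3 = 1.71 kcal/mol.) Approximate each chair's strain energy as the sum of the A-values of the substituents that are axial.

cis

At 1,3 positions (parity same): cis → (e,e or a,a); trans → (a,e or e,a).
Best chair for cis: E = 0.00 kcal/mol; best chair for trans: E = 0.90 kcal/mol.
The cis isomer is lower by 0.90 kcal/mol.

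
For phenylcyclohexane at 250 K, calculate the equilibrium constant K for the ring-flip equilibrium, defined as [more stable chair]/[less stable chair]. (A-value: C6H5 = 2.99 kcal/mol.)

One chair has the phenyl group axial (E = 2.99 kcal/mol) and the other has it equatorial (E = 0).
ΔG = 2.99 kcal/mol between the two chairs.
K = exp(ΔG/RT) with R = 1.987×10⁻³ kcal mol⁻¹ K⁻¹ and T = 250 K gives K ≈ 411.

K ≈ 411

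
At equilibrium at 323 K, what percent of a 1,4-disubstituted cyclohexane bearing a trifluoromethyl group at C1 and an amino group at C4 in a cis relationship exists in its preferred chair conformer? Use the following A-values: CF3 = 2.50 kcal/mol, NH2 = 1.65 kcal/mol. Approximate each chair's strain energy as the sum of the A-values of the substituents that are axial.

C1 and C4 have opposite parity, so for the cis isomer the two substituents are one axial and one equatorial in each chair.
Chair I (trifluoromethyl axial, amino equatorial): E = 2.50 kcal/mol; chair II (trifluoromethyl equatorial, amino axial): E = 1.65 kcal/mol.
ΔG = 0.85 kcal/mol between the two chairs.
K = exp(ΔG/RT) with R = 1.987×10⁻³ kcal mol⁻¹ K⁻¹ and T = 323 K gives K ≈ 3.76.
Fraction in the lower-energy chair = K/(K+1) = 79.0%.

79.0%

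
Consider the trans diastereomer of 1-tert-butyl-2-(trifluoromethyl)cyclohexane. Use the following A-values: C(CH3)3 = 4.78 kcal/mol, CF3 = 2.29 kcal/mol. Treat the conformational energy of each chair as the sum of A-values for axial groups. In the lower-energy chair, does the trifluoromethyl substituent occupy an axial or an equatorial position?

C1 and C2 have opposite parity, so for the trans isomer the two substituents are e,e in one chair and a,a in the other.
Chair I (tert-butyl axial, trifluoromethyl axial): E = 7.07 kcal/mol.
Chair II (tert-butyl equatorial, trifluoromethyl equatorial): E = 0.00 kcal/mol.
Chair II is the more stable (lower-energy) conformer, and in that chair the trifluoromethyl group is equatorial.

equatorial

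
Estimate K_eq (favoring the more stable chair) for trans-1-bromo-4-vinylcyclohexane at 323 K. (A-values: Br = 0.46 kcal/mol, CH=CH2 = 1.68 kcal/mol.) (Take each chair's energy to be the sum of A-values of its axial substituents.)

K ≈ 28.1

C1 and C4 have opposite parity, so for the trans isomer the two substituents are e,e in one chair and a,a in the other.
Chair I (bromo axial, vinyl axial): E = 2.14 kcal/mol; chair II (bromo equatorial, vinyl equatorial): E = 0.00 kcal/mol.
ΔG = 2.14 kcal/mol between the two chairs.
K = exp(ΔG/RT) with R = 1.987×10⁻³ kcal mol⁻¹ K⁻¹ and T = 323 K gives K ≈ 28.1.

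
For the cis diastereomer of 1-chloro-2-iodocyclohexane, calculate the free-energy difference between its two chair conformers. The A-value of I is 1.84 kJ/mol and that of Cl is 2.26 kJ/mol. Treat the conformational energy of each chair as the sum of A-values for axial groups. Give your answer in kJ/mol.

C1 and C2 have opposite parity, so for the cis isomer the two substituents are one axial and one equatorial in each chair.
Chair I (iodo axial, chloro equatorial): E = 1.84 kJ/mol.
Chair II (iodo equatorial, chloro axial): E = 2.26 kJ/mol.
ΔE = 2.26 − 1.84 = 0.42 kJ/mol; chair I is more stable.

0.42 kJ/mol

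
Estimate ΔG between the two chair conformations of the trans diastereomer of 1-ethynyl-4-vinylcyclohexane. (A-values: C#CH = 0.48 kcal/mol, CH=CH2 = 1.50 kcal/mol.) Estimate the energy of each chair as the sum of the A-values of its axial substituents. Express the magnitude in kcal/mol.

C1 and C4 have opposite parity, so for the trans isomer the two substituents are e,e in one chair and a,a in the other.
Chair I (ethynyl axial, vinyl axial): E = 1.98 kcal/mol.
Chair II (ethynyl equatorial, vinyl equatorial): E = 0.00 kcal/mol.
ΔE = 1.98 − 0.00 = 1.98 kcal/mol; chair II is more stable.

1.98 kcal/mol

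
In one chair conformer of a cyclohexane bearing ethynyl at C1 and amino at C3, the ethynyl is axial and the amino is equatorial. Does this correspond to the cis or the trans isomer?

trans

C1 and C3 have the same parity, so their axial bonds point in the same direction.
With same-parity carbons, two substituents on the same face are both axial or both equatorial; opposite faces give one of each.
Here the groups are axial/equatorial → opposite face → trans.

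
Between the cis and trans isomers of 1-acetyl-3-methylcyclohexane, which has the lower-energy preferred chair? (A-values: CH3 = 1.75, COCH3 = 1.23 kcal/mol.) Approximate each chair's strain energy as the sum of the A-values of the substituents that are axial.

cis

At 1,3 positions (parity same): cis → (e,e or a,a); trans → (a,e or e,a).
Best chair for cis: E = 0.00 kcal/mol; best chair for trans: E = 1.23 kcal/mol.
The cis isomer is lower by 1.23 kcal/mol.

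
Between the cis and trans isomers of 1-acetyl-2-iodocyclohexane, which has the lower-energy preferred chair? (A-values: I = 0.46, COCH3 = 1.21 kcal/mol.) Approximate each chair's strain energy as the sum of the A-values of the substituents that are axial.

trans

At 1,2 positions (parity opposite): cis → (a,e or e,a); trans → (e,e or a,a).
Best chair for cis: E = 0.46 kcal/mol; best chair for trans: E = 0.00 kcal/mol.
The trans isomer is lower by 0.46 kcal/mol.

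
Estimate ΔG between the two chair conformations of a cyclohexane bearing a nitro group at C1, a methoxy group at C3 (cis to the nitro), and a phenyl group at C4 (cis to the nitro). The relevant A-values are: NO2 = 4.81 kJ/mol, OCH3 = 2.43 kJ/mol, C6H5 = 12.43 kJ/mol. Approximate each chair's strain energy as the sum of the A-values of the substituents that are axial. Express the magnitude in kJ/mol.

Chair I (nitro axial, methoxy axial, phenyl equatorial): E = 7.24 kJ/mol.
Chair II (nitro equatorial, methoxy equatorial, phenyl axial): E = 12.43 kJ/mol.
ΔE = 12.43 − 7.24 = 5.19 kJ/mol; chair I is more stable.

5.19 kJ/mol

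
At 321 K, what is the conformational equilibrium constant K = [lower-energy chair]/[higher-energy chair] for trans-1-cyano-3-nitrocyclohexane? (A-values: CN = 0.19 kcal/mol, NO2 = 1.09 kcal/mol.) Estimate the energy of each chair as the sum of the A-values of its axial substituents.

K ≈ 4.10

C1 and C3 have the same parity, so for the trans isomer the two substituents are one axial and one equatorial in each chair.
Chair I (cyano axial, nitro equatorial): E = 0.19 kcal/mol; chair II (cyano equatorial, nitro axial): E = 1.09 kcal/mol.
ΔG = 0.90 kcal/mol between the two chairs.
K = exp(ΔG/RT) with R = 1.987×10⁻³ kcal mol⁻¹ K⁻¹ and T = 321 K gives K ≈ 4.1.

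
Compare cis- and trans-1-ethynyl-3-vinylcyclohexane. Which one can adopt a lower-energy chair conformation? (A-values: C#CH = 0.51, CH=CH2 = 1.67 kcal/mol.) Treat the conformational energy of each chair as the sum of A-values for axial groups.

cis

At 1,3 positions (parity same): cis → (e,e or a,a); trans → (a,e or e,a).
Best chair for cis: E = 0.00 kcal/mol; best chair for trans: E = 0.51 kcal/mol.
The cis isomer is lower by 0.51 kcal/mol.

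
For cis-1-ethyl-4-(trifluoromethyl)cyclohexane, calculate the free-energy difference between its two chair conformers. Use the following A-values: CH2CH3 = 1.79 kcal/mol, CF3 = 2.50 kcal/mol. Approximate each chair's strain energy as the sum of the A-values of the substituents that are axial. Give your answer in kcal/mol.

C1 and C4 have opposite parity, so for the cis isomer the two substituents are one axial and one equatorial in each chair.
Chair I (ethyl axial, trifluoromethyl equatorial): E = 1.79 kcal/mol.
Chair II (ethyl equatorial, trifluoromethyl axial): E = 2.50 kcal/mol.
ΔE = 2.50 − 1.79 = 0.71 kcal/mol; chair I is more stable.

0.71 kcal/mol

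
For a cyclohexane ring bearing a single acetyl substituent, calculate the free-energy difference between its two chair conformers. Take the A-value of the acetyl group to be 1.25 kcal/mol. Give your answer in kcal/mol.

1.25 kcal/mol

A monosubstituted cyclohexane has one chair with the acetyl group axial (E = A = 1.25 kcal/mol) and one with it equatorial (E = 0).
ΔE = 1.25 − 0 = 1.25 kcal/mol.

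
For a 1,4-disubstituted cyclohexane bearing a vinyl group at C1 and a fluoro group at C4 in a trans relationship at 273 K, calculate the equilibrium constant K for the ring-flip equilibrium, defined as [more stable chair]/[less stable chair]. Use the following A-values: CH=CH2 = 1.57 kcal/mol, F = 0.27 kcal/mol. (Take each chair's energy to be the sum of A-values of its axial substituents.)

C1 and C4 have opposite parity, so for the trans isomer the two substituents are e,e in one chair and a,a in the other.
Chair I (vinyl axial, fluoro axial): E = 1.84 kcal/mol; chair II (vinyl equatorial, fluoro equatorial): E = 0.00 kcal/mol.
ΔG = 1.84 kcal/mol between the two chairs.
K = exp(ΔG/RT) with R = 1.987×10⁻³ kcal mol⁻¹ K⁻¹ and T = 273 K gives K ≈ 29.7.

K ≈ 29.7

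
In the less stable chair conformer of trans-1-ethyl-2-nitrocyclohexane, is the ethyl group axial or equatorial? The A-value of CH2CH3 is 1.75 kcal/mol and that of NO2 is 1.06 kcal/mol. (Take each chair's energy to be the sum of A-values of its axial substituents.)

C1 and C2 have opposite parity, so for the trans isomer the two substituents are e,e in one chair and a,a in the other.
Chair I (ethyl axial, nitro axial): E = 2.81 kcal/mol.
Chair II (ethyl equatorial, nitro equatorial): E = 0.00 kcal/mol.
Chair I is the less stable (higher-energy) conformer, and in that chair the ethyl group is axial.

axial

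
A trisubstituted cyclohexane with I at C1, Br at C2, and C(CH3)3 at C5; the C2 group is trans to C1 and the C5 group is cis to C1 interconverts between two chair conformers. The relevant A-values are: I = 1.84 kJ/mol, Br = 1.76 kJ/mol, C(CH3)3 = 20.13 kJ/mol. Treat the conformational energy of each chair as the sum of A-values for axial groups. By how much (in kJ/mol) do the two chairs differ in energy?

Chair I (iodo axial, bromo axial, tert-butyl axial): E = 23.73 kJ/mol.
Chair II (iodo equatorial, bromo equatorial, tert-butyl equatorial): E = 0.00 kJ/mol.
ΔE = 23.73 − 0.00 = 23.73 kJ/mol; chair II is more stable.

23.73 kJ/mol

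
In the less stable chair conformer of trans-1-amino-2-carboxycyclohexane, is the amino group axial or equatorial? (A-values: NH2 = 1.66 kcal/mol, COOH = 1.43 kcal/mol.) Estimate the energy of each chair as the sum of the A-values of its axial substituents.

axial

C1 and C2 have opposite parity, so for the trans isomer the two substituents are e,e in one chair and a,a in the other.
Chair I (amino axial, carboxyl axial): E = 3.09 kcal/mol.
Chair II (amino equatorial, carboxyl equatorial): E = 0.00 kcal/mol.
Chair I is the less stable (higher-energy) conformer, and in that chair the amino group is axial.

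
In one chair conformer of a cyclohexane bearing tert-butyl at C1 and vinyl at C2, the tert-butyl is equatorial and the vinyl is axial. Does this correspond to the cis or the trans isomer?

cis

C1 and C2 have opposite parity, so their axial bonds point in opposite directions.
With opposite-parity carbons, two substituents on the same face are one axial and one equatorial; opposite faces give both axial or both equatorial.
Here the groups are equatorial/axial → same face → cis.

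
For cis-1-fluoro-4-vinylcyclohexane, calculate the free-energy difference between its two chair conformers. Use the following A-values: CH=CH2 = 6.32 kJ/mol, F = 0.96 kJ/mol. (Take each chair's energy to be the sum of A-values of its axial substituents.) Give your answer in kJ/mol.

5.36 kJ/mol

C1 and C4 have opposite parity, so for the cis isomer the two substituents are one axial and one equatorial in each chair.
Chair I (vinyl axial, fluoro equatorial): E = 6.32 kJ/mol.
Chair II (vinyl equatorial, fluoro axial): E = 0.96 kJ/mol.
ΔE = 6.32 − 0.96 = 5.36 kJ/mol; chair II is more stable.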